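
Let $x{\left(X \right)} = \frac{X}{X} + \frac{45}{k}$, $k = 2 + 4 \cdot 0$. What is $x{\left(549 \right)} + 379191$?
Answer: $\frac{758429}{2} \approx 3.7921 \cdot 10^{5}$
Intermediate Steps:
$k = 2$ ($k = 2 + 0 = 2$)
$x{\left(X \right)} = \frac{47}{2}$ ($x{\left(X \right)} = \frac{X}{X} + \frac{45}{2} = 1 + 45 \cdot \frac{1}{2} = 1 + \frac{45}{2} = \frac{47}{2}$)
$x{\left(549 \right)} + 379191 = \frac{47}{2} + 379191 = \frac{758429}{2}$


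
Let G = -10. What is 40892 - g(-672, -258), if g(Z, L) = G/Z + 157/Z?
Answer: 1308551/32 ≈ 40892.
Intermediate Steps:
g(Z, L) = 147/Z (g(Z, L) = -10/Z + 157/Z = 147/Z)
40892 - g(-672, -258) = 40892 - 147/(-672) = 40892 - 147*(-1)/672 = 40892 - 1*(-7/32) = 40892 + 7/32 = 1308551/32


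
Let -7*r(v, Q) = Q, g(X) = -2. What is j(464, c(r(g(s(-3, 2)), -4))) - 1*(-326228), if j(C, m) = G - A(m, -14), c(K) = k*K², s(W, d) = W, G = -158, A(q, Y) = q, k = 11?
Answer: 15977254/49 ≈ 3.2607e+5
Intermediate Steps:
r(v, Q) = -Q/7
c(K) = 11*K²
j(C, m) = -158 - m
j(464, c(r(g(s(-3, 2)), -4))) - 1*(-326228) = (-158 - 11*(-⅐*(-4))²) - 1*(-326228) = (-158 - 11*(4/7)²) + 326228 = (-158 - 11*16/49) + 326228 = (-158 - 1*176/49) + 326228 = (-158 - 176/49) + 326228 = -7918/49 + 326228 = 15977254/49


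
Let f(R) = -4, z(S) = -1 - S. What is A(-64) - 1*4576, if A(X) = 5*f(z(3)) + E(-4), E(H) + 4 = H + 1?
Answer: -4603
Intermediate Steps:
E(H) = -3 + H (E(H) = -4 + (H + 1) = -4 + (1 + H) = -3 + H)
A(X) = -27 (A(X) = 5*(-4) + (-3 - 4) = -20 - 7 = -27)
A(-64) - 1*4576 = -27 - 1*4576 = -27 - 4576 = -4603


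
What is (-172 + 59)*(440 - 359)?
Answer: -9153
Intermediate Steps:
(-172 + 59)*(440 - 359) = -113*81 = -9153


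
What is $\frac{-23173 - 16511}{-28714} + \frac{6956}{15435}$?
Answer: $\frac{8288338}{4522455} \approx 1.8327$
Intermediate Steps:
$\frac{-23173 - 16511}{-28714} + \frac{6956}{15435} = \left(-39684\right) \left(- \frac{1}{28714}\right) + 6956 \cdot \frac{1}{15435} = \frac{19842}{14357} + \frac{6956}{15435} = \frac{8288338}{4522455}$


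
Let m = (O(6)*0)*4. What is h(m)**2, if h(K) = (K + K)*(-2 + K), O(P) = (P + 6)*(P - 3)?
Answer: 0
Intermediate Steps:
O(P) = (-3 + P)*(6 + P) (O(P) = (6 + P)*(-3 + P) = (-3 + P)*(6 + P))
m = 0 (m = ((-18 + 6**2 + 3*6)*0)*4 = ((-18 + 36 + 18)*0)*4 = (36*0)*4 = 0*4 = 0)
h(K) = 2*K*(-2 + K) (h(K) = (2*K)*(-2 + K) = 2*K*(-2 + K))
h(m)**2 = (2*0*(-2 + 0))**2 = (2*0*(-2))**2 = 0**2 = 0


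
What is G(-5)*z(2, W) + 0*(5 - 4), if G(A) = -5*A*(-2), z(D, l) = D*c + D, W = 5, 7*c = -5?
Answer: -200/7 ≈ -28.571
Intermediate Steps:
c = -5/7 (c = (⅐)*(-5) = -5/7 ≈ -0.71429)
z(D, l) = 2*D/7 (z(D, l) = D*(-5/7) + D = -5*D/7 + D = 2*D/7)
G(A) = 10*A
G(-5)*z(2, W) + 0*(5 - 4) = (10*(-5))*((2/7)*2) + 0*(5 - 4) = -50*4/7 + 0*1 = -200/7 + 0 = -200/7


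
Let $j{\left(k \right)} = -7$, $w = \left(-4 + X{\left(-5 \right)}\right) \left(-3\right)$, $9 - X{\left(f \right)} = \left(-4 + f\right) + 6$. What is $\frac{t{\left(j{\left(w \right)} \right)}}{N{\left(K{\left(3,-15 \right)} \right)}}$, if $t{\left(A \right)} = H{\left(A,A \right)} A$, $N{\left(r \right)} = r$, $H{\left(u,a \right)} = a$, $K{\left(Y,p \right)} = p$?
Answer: $- \frac{49}{15} \approx -3.2667$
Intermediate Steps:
$X{\left(f \right)} = 7 - f$ ($X{\left(f \right)} = 9 - \left(\left(-4 + f\right) + 6\right) = 9 - \left(2 + f\right) = 7 - f$)
$w = -24$ ($w = \left(-4 + \left(7 - -5\right)\right) \left(-3\right) = \left(-4 + \left(7 + 5\right)\right) \left(-3\right) = \left(-4 + 12\right) \left(-3\right) = 8 \left(-3\right) = -24$)
$t{\left(A \right)} = A^{2}$ ($t{\left(A \right)} = A A = A^{2}$)
$\frac{t{\left(j{\left(w \right)} \right)}}{N{\left(K{\left(3,-15 \right)} \right)}} = \frac{\left(-7\right)^{2}}{-15} = 49 \left(- \frac{1}{15}\right) = - \frac{49}{15}$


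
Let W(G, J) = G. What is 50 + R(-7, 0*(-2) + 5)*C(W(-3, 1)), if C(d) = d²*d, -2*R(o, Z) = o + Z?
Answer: 23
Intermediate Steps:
R(o, Z) = -Z/2 - o/2 (R(o, Z) = -(o + Z)/2 = -(Z + o)/2 = -Z/2 - o/2)
C(d) = d³
50 + R(-7, 0*(-2) + 5)*C(W(-3, 1)) = 50 + (-(0*(-2) + 5)/2 - ½*(-7))*(-3)³ = 50 + (-(0 + 5)/2 + 7/2)*(-27) = 50 + (-½*5 + 7/2)*(-27) = 50 + (-5/2 + 7/2)*(-27) = 50 + 1*(-27) = 50 - 27 = 23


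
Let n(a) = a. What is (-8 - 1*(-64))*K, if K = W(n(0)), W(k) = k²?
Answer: 0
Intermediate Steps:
K = 0 (K = 0² = 0)
(-8 - 1*(-64))*K = (-8 - 1*(-64))*0 = (-8 + 64)*0 = 56*0 = 0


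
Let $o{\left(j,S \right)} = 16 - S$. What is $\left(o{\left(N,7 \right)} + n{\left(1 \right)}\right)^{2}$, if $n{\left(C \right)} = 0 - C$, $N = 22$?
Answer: $64$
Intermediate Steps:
$n{\left(C \right)} = - C$
$\left(o{\left(N,7 \right)} + n{\left(1 \right)}\right)^{2} = \left(\left(16 - 7\right) - 1\right)^{2} = \left(9 - 1\right)^{2} = 8^{2} = 64$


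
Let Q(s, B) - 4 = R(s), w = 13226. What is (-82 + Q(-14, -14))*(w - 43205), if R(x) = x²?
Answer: -3537522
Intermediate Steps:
Q(s, B) = 4 + s²
(-82 + Q(-14, -14))*(w - 43205) = (-82 + (4 + (-14)²))*(13226 - 43205) = (-82 + (4 + 196))*(-29979) = (-82 + 200)*(-29979) = 118*(-29979) = -3537522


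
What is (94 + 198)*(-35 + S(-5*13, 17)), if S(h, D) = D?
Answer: -5256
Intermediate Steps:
(94 + 198)*(-35 + S(-5*13, 17)) = (94 + 198)*(-35 + 17) = 292*(-18) = -5256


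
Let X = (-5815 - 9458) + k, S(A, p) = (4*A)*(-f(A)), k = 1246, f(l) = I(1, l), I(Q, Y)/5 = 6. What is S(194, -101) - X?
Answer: -9253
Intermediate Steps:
I(Q, Y) = 30 (I(Q, Y) = 5*6 = 30)
f(l) = 30
S(A, p) = -120*A (S(A, p) = (4*A)*(-1*30) = (4*A)*(-30) = -120*A)
X = -14027 (X = (-5815 - 9458) + 1246 = -15273 + 1246 = -14027)
S(194, -101) - X = -120*194 - 1*(-14027) = -23280 + 14027 = -9253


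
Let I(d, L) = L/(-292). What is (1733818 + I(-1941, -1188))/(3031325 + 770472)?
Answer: 126569011/277531181 ≈ 0.45605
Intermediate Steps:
I(d, L) = -L/292 (I(d, L) = L*(-1/292) = -L/292)
(1733818 + I(-1941, -1188))/(3031325 + 770472) = (1733818 - 1/292*(-1188))/(3031325 + 770472) = (1733818 + 297/73)/3801797 = (126569011/73)*(1/3801797) = 126569011/277531181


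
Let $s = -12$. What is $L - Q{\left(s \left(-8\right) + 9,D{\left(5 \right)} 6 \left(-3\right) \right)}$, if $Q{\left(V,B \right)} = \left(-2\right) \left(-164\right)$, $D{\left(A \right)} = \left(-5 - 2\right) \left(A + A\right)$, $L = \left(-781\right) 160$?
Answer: $-125288$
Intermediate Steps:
$L = -124960$
$D{\left(A \right)} = - 14 A$ ($D{\left(A \right)} = - 7 \cdot 2 A = - 14 A$)
$Q{\left(V,B \right)} = 328$
$L - Q{\left(s \left(-8\right) + 9,D{\left(5 \right)} 6 \left(-3\right) \right)} = -124960 - 328 = -125288$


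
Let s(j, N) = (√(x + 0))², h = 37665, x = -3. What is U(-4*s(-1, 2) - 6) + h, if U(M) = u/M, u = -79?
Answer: 225911/6 ≈ 37652.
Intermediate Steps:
s(j, N) = -3 (s(j, N) = (√(-3 + 0))² = (√(-3))² = (I*√3)² = -3)
U(M) = -79/M
U(-4*s(-1, 2) - 6) + h = -79/(-4*(-3) - 6) + 37665 = -79/(12 - 6) + 37665 = -79/6 + 37665 = 225911/6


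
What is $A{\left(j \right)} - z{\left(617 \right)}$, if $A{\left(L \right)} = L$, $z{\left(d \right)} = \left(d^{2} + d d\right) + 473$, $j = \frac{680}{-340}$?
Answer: $-761853$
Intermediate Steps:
$j = -2$ ($j = 680 \left(- \frac{1}{340}\right) = -2$)
$z{\left(d \right)} = 473 + 2 d^{2}$ ($z{\left(d \right)} = \left(d^{2} + d^{2}\right) + 473 = 2 d^{2} + 473 = 473 + 2 d^{2}$)
$A{\left(j \right)} - z{\left(617 \right)} = -2 - \left(473 + 2 \cdot 617^{2}\right) = -2 - \left(473 + 2 \cdot 380689\right) = -2 - \left(473 + 761378\right) = -2 - 761851 = -761853$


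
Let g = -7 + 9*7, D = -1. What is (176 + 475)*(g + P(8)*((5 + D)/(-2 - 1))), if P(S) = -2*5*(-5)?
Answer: -6944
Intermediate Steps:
P(S) = 50 (P(S) = -10*(-5) = 50)
g = 56 (g = -7 + 63 = 56)
(176 + 475)*(g + P(8)*((5 + D)/(-2 - 1))) = (176 + 475)*(56 + 50*((5 - 1)/(-2 - 1))) = 651*(56 + 50*(4/(-3))) = 651*(56 + 50*(4*(-⅓))) = 651*(56 + 50*(-4/3)) = 651*(56 - 200/3) = 651*(-32/3) = -6944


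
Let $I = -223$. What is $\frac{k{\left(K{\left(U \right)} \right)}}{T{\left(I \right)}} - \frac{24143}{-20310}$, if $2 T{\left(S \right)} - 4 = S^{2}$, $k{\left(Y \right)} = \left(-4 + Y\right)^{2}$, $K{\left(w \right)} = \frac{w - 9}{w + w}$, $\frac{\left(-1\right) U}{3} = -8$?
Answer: $\frac{76880393971}{64644942720} \approx 1.1893$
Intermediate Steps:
$U = 24$ ($U = \left(-3\right) \left(-8\right) = 24$)
$K{\left(w \right)} = \frac{-9 + w}{2 w}$
$T{\left(S \right)} = 2 + \frac{S^{2}}{2}$
$\frac{k{\left(K{\left(U \right)} \right)}}{T{\left(I \right)}} - \frac{24143}{-20310} = \frac{\left(-4 + \frac{-9 + 24}{2 \cdot 24}\right)^{2}}{2 + \frac{\left(-223\right)^{2}}{2}} - \frac{24143}{-20310} = \frac{\left(-4 + \frac{1}{2} \cdot \frac{1}{24} \cdot 15\right)^{2}}{2 + \frac{1}{2} \cdot 49729} - - \frac{24143}{20310} = \frac{\left(-4 + \frac{5}{16}\right)^{2}}{2 + \frac{49729}{2}} + \frac{24143}{20310} = \frac{\left(- \frac{59}{16}\right)^{2}}{\frac{49733}{2}} + \frac{24143}{20310} = \frac{3481}{256} \cdot \frac{2}{49733} + \frac{24143}{20310} = \frac{3481}{6365824} + \frac{24143}{20310} = \frac{76880393971}{64644942720}$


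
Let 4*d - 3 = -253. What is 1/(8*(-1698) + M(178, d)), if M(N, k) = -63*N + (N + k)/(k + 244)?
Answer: -11/272771 ≈ -4.0327e-5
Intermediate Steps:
d = -125/2 (d = 3/4 + (1/4)*(-253) = 3/4 - 253/4 = -125/2 ≈ -62.500)
M(N, k) = -63*N + (N + k)/(244 + k)
1/(8*(-1698) + M(178, d)) = 1/(8*(-1698) + (-125/2 - 15371*178 - 63*178*(-125/2))/(244 - 125/2)) = 1/(-13584 + (-125/2 - 2736038 + 700875)/(363/2)) = 1/(-13584 + (2/363)*(-4070451/2)) = 1/(-13584 - 123347/11) = 1/(-272771/11) = -11/272771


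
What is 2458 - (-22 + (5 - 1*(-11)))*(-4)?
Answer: 2434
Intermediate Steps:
2458 - (-22 + (5 - 1*(-11)))*(-4) = 2458 - (-22 + (5 + 11))*(-4) = 2458 - (-22 + 16)*(-4) = 2458 - (-6)*(-4) = 2458 - 1*24 = 2458 - 24 = 2434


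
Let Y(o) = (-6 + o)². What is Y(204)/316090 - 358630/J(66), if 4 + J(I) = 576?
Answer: -28334233003/45200870 ≈ -626.85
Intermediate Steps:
J(I) = 572 (J(I) = -4 + 576 = 572)
Y(204)/316090 - 358630/J(66) = (-6 + 204)²/316090 - 358630/572 = 198²*(1/316090) - 358630*1/572 = 39204*(1/316090) - 179315/286 = 19602/158045 - 179315/286 = -28334233003/45200870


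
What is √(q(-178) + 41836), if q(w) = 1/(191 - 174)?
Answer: √12090621/17 ≈ 204.54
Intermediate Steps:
q(w) = 1/17
√(q(-178) + 41836) = √(1/17 + 41836) = √(711213/17) = √12090621/17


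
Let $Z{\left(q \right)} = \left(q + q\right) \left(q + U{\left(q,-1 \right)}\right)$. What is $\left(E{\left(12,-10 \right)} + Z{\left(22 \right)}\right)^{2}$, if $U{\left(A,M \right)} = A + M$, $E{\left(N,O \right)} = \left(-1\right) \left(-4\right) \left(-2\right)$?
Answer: $3549456$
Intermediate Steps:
$E{\left(N,O \right)} = -8$ ($E{\left(N,O \right)} = 4 \left(-2\right) = -8$)
$Z{\left(q \right)} = 2 q \left(-1 + 2 q\right)$ ($Z{\left(q \right)} = \left(q + q\right) \left(q + \left(q - 1\right)\right) = 2 q \left(q + \left(-1 + q\right)\right) = 2 q \left(-1 + 2 q\right)$)
$\left(E{\left(12,-10 \right)} + Z{\left(22 \right)}\right)^{2} = \left(-8 + 2 \cdot 22 \left(-1 + 2 \cdot 22\right)\right)^{2} = \left(-8 + 2 \cdot 22 \left(-1 + 44\right)\right)^{2} = \left(-8 + 2 \cdot 22 \cdot 43\right)^{2} = \left(-8 + 1892\right)^{2} = 1884^{2} = 3549456$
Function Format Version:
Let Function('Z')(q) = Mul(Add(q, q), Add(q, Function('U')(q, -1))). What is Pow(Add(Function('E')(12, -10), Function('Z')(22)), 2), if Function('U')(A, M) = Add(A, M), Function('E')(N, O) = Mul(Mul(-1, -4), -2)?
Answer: 3549456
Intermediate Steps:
Function('E')(N, O) = -8 (Function('E')(N, O) = Mul(4, -2) = -8)
Function('Z')(q) = Mul(2, q, Add(-1, Mul(2, q))) (Function('Z')(q) = Mul(Add(q, q), Add(q, Add(q, -1))) = Mul(Mul(2, q), Add(q, Add(-1, q))) = Mul(Mul(2, q), Add(-1, Mul(2, q))) = Mul(2, q, Add(-1, Mul(2, q))))
Pow(Add(Function('E')(12, -10), Function('Z')(22)), 2) = Pow(Add(-8, Mul(2, 22, Add(-1, Mul(2, 22)))), 2) = Pow(Add(-8, Mul(2, 22, Add(-1, 44))), 2) = Pow(Add(-8, Mul(2, 22, 43)), 2) = Pow(Add(-8, 1892), 2) = Pow(1884, 2) = 3549456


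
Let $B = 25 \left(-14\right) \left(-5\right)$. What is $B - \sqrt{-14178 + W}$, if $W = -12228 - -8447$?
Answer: $1750 - i \sqrt{17959} \approx 1750.0 - 134.01 i$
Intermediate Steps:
$W = -3781$ ($W = -12228 + 8447 = -3781$)
$B = 1750$ ($B = \left(-350\right) \left(-5\right) = 1750$)
$B - \sqrt{-14178 + W} = 1750 - \sqrt{-14178 - 3781} = 1750 - \sqrt{-17959} = 1750 - i \sqrt{17959}$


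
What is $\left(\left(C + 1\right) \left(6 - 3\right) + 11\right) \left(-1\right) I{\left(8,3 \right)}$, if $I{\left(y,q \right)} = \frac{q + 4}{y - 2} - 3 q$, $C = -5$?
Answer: $- \frac{47}{6} \approx -7.8333$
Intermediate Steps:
$I{\left(y,q \right)} = - 3 q + \frac{4 + q}{-2 + y}$ ($I{\left(y,q \right)} = \frac{4 + q}{-2 + y} - 3 q = - 3 q + \frac{4 + q}{-2 + y}$)
$\left(\left(C + 1\right) \left(6 - 3\right) + 11\right) \left(-1\right) I{\left(8,3 \right)} = \left(\left(-5 + 1\right) \left(6 - 3\right) + 11\right) \left(-1\right) \frac{4 + 7 \cdot 3 - 9 \cdot 8}{-2 + 8} = \left(\left(-4\right) 3 + 11\right) \left(-1\right) \frac{4 + 21 - 72}{6} = \left(-12 + 11\right) \left(-1\right) \frac{1}{6} \left(-47\right) = \left(-1\right) \left(-1\right) \left(- \frac{47}{6}\right) = 1 \left(- \frac{47}{6}\right) = - \frac{47}{6}$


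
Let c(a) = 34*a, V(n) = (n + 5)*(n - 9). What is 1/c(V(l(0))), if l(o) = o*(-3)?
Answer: -1/1530 ≈ -0.00065359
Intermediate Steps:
l(o) = -3*o
V(n) = (-9 + n)*(5 + n) (V(n) = (5 + n)*(-9 + n) = (-9 + n)*(5 + n))
1/c(V(l(0))) = 1/(34*(-45 + (-3*0)² - (-12)*0)) = 1/(34*(-45 + 0² - 4*0)) = 1/(34*(-45 + 0 + 0)) = 1/(34*(-45)) = 1/(-1530) = -1/1530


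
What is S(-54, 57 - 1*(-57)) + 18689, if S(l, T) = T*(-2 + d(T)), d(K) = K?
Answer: 31457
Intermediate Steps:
S(l, T) = T*(-2 + T)
S(-54, 57 - 1*(-57)) + 18689 = (57 - 1*(-57))*(-2 + (57 - 1*(-57))) + 18689 = (57 + 57)*(-2 + (57 + 57)) + 18689 = 114*(-2 + 114) + 18689 = 114*112 + 18689 = 12768 + 18689 = 31457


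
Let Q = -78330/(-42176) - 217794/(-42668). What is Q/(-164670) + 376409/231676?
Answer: 105625053155844351/65012862535453760 ≈ 1.6247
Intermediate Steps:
Q = 1565983023/224945696 (Q = -78330*(-1/42176) - 217794*(-1/42668) = 39165/21088 + 108897/21334 = 1565983023/224945696 ≈ 6.9616)
Q/(-164670) + 376409/231676 = (1565983023/224945696)/(-164670) + 376409/231676 = (1565983023/224945696)*(-1/164670) + 376409*(1/231676) = -47454031/1122479023040 + 376409/231676 = 105625053155844351/65012862535453760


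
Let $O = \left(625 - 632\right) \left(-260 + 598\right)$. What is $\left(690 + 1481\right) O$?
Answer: $-5136586$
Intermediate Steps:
$O = -2366$ ($O = \left(-7\right) 338 = -2366$)
$\left(690 + 1481\right) O = \left(690 + 1481\right) \left(-2366\right) = 2171 \left(-2366\right) = -5136586$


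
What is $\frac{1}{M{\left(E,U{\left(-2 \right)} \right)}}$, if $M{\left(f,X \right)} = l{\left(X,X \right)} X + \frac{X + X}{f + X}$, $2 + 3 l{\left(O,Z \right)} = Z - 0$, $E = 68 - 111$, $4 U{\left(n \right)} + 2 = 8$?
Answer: $- \frac{332}{107} \approx -3.1028$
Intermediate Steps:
$U{\left(n \right)} = \frac{3}{2}$ ($U{\left(n \right)} = - \frac{1}{2} + \frac{1}{4} \cdot 8 = - \frac{1}{2} + 2 = \frac{3}{2}$)
$E = -43$ ($E = 68 - 111 = -43$)
$l{\left(O,Z \right)} = - \frac{2}{3} + \frac{Z}{3}$ ($l{\left(O,Z \right)} = - \frac{2}{3} + \frac{Z - 0}{3} = - \frac{2}{3} + \frac{Z + 0}{3} = - \frac{2}{3} + \frac{Z}{3}$)
$M{\left(f,X \right)} = X \left(- \frac{2}{3} + \frac{X}{3}\right) + \frac{2 X}{X + f}$ ($M{\left(f,X \right)} = \left(- \frac{2}{3} + \frac{X}{3}\right) X + \frac{X + X}{f + X} = X \left(- \frac{2}{3} + \frac{X}{3}\right) + \frac{2 X}{X + f}$)
$\frac{1}{M{\left(E,U{\left(-2 \right)} \right)}} = \frac{1}{\frac{1}{3} \cdot \frac{3}{2} \frac{1}{\frac{3}{2} - 43} \left(6 + \frac{3 \left(-2 + \frac{3}{2}\right)}{2} - 43 \left(-2 + \frac{3}{2}\right)\right)} = \frac{1}{\frac{1}{3} \cdot \frac{3}{2} \frac{1}{- \frac{83}{2}} \left(6 + \frac{3}{2} \left(- \frac{1}{2}\right) - - \frac{43}{2}\right)} = \frac{1}{\frac{1}{3} \cdot \frac{3}{2} \left(- \frac{2}{83}\right) \left(6 - \frac{3}{4} + \frac{43}{2}\right)} = \frac{1}{\frac{1}{3} \cdot \frac{3}{2} \left(- \frac{2}{83}\right) \frac{107}{4}} = \frac{1}{- \frac{107}{332}} = - \frac{332}{107}$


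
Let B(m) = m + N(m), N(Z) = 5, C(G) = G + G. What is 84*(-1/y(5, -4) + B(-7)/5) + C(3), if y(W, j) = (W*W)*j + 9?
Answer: -1734/65 ≈ -26.677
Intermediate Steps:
C(G) = 2*G
y(W, j) = 9 + j*W**2 (y(W, j) = W**2*j + 9 = j*W**2 + 9 = 9 + j*W**2)
B(m) = 5 + m (B(m) = m + 5 = 5 + m)
84*(-1/y(5, -4) + B(-7)/5) + C(3) = 84*(-1/(9 - 4*5**2) + (5 - 7)/5) + 2*3 = 84*(-1/(9 - 4*25) - 2*1/5) + 6 = 84*(-1/(9 - 100) - 2/5) + 6 = 84*(-1/(-91) - 2/5) + 6 = 84*(-1*(-1/91) - 2/5) + 6 = 84*(1/91 - 2/5) + 6 = 84*(-177/455) + 6 = -2124/65 + 6 = -1734/65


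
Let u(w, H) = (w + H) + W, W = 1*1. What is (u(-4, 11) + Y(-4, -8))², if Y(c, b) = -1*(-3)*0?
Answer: 64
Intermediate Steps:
W = 1
Y(c, b) = 0 (Y(c, b) = 3*0 = 0)
u(w, H) = 1 + H + w (u(w, H) = (w + H) + 1 = (H + w) + 1 = 1 + H + w)
(u(-4, 11) + Y(-4, -8))² = ((1 + 11 - 4) + 0)² = (8 + 0)² = 8² = 64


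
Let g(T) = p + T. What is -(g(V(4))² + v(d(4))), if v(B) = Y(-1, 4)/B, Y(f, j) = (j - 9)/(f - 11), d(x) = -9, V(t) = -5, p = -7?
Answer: -15547/108 ≈ -143.95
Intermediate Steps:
g(T) = -7 + T
Y(f, j) = (-9 + j)/(-11 + f)
v(B) = 5/(12*B) (v(B) = ((-9 + 4)/(-11 - 1))/B = (-5/(-12))/B = (-1/12*(-5))/B = 5/(12*B))
-(g(V(4))² + v(d(4))) = -((-7 - 5)² + (5/12)/(-9)) = -((-12)² + (5/12)*(-⅑)) = -(144 - 5/108) = -1*15547/108 = -15547/108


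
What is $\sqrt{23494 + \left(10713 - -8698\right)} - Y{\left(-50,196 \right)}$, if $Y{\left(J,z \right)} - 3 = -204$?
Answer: $201 + \sqrt{42905} \approx 408.14$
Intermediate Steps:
$Y{\left(J,z \right)} = -201$ ($Y{\left(J,z \right)} = 3 - 204 = -201$)
$\sqrt{23494 + \left(10713 - -8698\right)} - Y{\left(-50,196 \right)} = \sqrt{23494 + \left(10713 - -8698\right)} - -201 = \sqrt{23494 + \left(10713 + 8698\right)} + 201 = \sqrt{23494 + 19411} + 201 = \sqrt{42905} + 201 = 201 + \sqrt{42905}$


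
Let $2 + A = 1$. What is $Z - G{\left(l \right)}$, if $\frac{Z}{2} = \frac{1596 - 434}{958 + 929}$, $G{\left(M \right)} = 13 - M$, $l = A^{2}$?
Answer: $- \frac{20320}{1887} \approx -10.768$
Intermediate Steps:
$A = -1$ ($A = -2 + 1 = -1$)
$l = 1$ ($l = \left(-1\right)^{2} = 1$)
$Z = \frac{2324}{1887}$ ($Z = 2 \frac{1596 - 434}{958 + 929} = 2 \cdot \frac{1162}{1887} = \frac{2324}{1887} \approx 1.2316$)
$Z - G{\left(l \right)} = \frac{2324}{1887} - \left(13 - 1\right) = \frac{2324}{1887} - 12 = - \frac{20320}{1887}$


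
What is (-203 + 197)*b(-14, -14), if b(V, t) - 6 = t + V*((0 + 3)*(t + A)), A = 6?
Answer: -1968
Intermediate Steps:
b(V, t) = 6 + t + V*(18 + 3*t) (b(V, t) = 6 + (t + V*((0 + 3)*(t + 6))) = 6 + (t + V*(3*(6 + t))) = 6 + (t + V*(18 + 3*t)) = 6 + t + V*(18 + 3*t))
(-203 + 197)*b(-14, -14) = (-203 + 197)*(6 - 14 + 18*(-14) + 3*(-14)*(-14)) = -6*(6 - 14 - 252 + 588) = -6*328 = -1968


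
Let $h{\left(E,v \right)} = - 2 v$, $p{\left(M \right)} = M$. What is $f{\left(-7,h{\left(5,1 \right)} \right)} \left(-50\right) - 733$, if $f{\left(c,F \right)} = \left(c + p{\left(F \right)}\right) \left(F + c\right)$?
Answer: $-4783$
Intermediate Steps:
$f{\left(c,F \right)} = \left(F + c\right)^{2}$ ($f{\left(c,F \right)} = \left(c + F\right) \left(F + c\right) = \left(F + c\right) \left(F + c\right) = \left(F + c\right)^{2}$)
$f{\left(-7,h{\left(5,1 \right)} \right)} \left(-50\right) - 733 = \left(\left(\left(-2\right) 1\right)^{2} + \left(-7\right)^{2} + 2 \left(\left(-2\right) 1\right) \left(-7\right)\right) \left(-50\right) - 733 = \left(\left(-2\right)^{2} + 49 + 2 \left(-2\right) \left(-7\right)\right) \left(-50\right) - 733 = \left(4 + 49 + 28\right) \left(-50\right) - 733 = 81 \left(-50\right) - 733 = -4050 - 733 = -4783$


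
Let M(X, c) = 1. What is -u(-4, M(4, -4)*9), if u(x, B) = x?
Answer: 4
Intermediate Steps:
-u(-4, M(4, -4)*9) = -1*(-4) = 4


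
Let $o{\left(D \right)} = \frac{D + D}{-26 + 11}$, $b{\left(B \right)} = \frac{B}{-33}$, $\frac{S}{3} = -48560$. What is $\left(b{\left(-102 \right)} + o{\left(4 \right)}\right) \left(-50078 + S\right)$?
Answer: $- \frac{82609876}{165} \approx -5.0067 \cdot 10^{5}$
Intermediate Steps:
$S = -145680$ ($S = 3 \left(-48560\right) = -145680$)
$b{\left(B \right)} = - \frac{B}{33}$ ($b{\left(B \right)} = B \left(- \frac{1}{33}\right) = - \frac{B}{33}$)
$o{\left(D \right)} = - \frac{2 D}{15}$ ($o{\left(D \right)} = \frac{2 D}{-15} = 2 D \left(- \frac{1}{15}\right) = - \frac{2 D}{15}$)
$\left(b{\left(-102 \right)} + o{\left(4 \right)}\right) \left(-50078 + S\right) = \left(\left(- \frac{1}{33}\right) \left(-102\right) - \frac{8}{15}\right) \left(-50078 - 145680\right) = \left(\frac{34}{11} - \frac{8}{15}\right) \left(-195758\right) = \frac{422}{165} \left(-195758\right) = - \frac{82609876}{165}$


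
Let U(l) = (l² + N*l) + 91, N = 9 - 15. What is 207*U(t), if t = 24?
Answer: 108261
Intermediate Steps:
N = -6
U(l) = 91 + l² - 6*l (U(l) = (l² - 6*l) + 91 = 91 + l² - 6*l)
207*U(t) = 207*(91 + 24² - 6*24) = 207*(91 + 576 - 144) = 207*523 = 108261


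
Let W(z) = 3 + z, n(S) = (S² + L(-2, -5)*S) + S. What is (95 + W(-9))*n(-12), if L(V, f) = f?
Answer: 17088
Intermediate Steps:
n(S) = S² - 4*S (n(S) = (S² - 5*S) + S = S² - 4*S)
(95 + W(-9))*n(-12) = (95 + (3 - 9))*(-12*(-4 - 12)) = (95 - 6)*(-12*(-16)) = 89*192 = 17088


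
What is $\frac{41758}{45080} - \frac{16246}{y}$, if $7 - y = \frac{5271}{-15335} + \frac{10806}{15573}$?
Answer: $- \frac{14569360074796353}{5965808152220} \approx -2442.1$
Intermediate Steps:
$y = \frac{529352986}{79603985}$ ($y = 7 - \left(\frac{5271}{-15335} + \frac{10806}{15573}\right) = 7 - \left(5271 \left(- \frac{1}{15335}\right) + 10806 \cdot \frac{1}{15573}\right) = 7 - \left(- \frac{5271}{15335} + \frac{3602}{5191}\right) = 7 - \frac{27874909}{79603985} = \frac{529352986}{79603985} \approx 6.6498$)
$\frac{41758}{45080} - \frac{16246}{y} = \frac{41758}{45080} - \frac{16246}{\frac{529352986}{79603985}} = 41758 \cdot \frac{1}{45080} - \frac{646623170155}{264676493} = \frac{20879}{22540} - \frac{646623170155}{264676493} = - \frac{14569360074796353}{5965808152220}$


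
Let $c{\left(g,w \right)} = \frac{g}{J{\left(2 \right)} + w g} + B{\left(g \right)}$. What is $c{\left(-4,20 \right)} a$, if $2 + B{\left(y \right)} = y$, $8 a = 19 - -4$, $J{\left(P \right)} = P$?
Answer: $- \frac{667}{39} \approx -17.103$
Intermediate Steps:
$a = \frac{23}{8}$ ($a = \frac{19 - -4}{8} = \frac{19 + 4}{8} = \frac{1}{8} \cdot 23 = \frac{23}{8} \approx 2.875$)
$B{\left(y \right)} = -2 + y$
$c{\left(g,w \right)} = -2 + g + \frac{g}{2 + g w}$ ($c{\left(g,w \right)} = \frac{g}{2 + w g} + \left(-2 + g\right) = \frac{g}{2 + g w} + \left(-2 + g\right) = -2 + g + \frac{g}{2 + g w}$)
$c{\left(-4,20 \right)} a = \frac{-4 + 3 \left(-4\right) - 80 \left(-2 - 4\right)}{2 - 80} \cdot \frac{23}{8} = \frac{-4 - 12 - 80 \left(-6\right)}{2 - 80} \cdot \frac{23}{8} = \frac{-4 - 12 + 480}{-78} \cdot \frac{23}{8} = \left(- \frac{1}{78}\right) 464 \cdot \frac{23}{8} = \left(- \frac{232}{39}\right) \frac{23}{8} = - \frac{667}{39}$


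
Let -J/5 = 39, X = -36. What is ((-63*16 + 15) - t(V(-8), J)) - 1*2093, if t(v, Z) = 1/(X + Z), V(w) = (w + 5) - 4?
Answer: -712865/231 ≈ -3086.0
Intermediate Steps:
V(w) = 1 + w (V(w) = (5 + w) - 4 = 1 + w)
J = -195 (J = -5*39 = -195)
t(v, Z) = 1/(-36 + Z)
((-63*16 + 15) - t(V(-8), J)) - 1*2093 = ((-63*16 + 15) - 1/(-36 - 195)) - 1*2093 = ((-1008 + 15) - 1/(-231)) - 2093 = (-993 - 1*(-1/231)) - 2093 = (-993 + 1/231) - 2093 = -229382/231 - 2093 = -712865/231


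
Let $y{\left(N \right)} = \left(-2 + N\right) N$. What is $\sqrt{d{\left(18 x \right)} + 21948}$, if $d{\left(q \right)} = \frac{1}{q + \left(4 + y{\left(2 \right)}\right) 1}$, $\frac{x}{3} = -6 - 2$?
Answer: $\frac{\sqrt{1005130501}}{214} \approx 148.15$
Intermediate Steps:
$x = -24$ ($x = 3 \left(-6 - 2\right) = 3 \left(-8\right) = -24$)
$y{\left(N \right)} = N \left(-2 + N\right)$
$d{\left(q \right)} = \frac{1}{4 + q}$ ($d{\left(q \right)} = \frac{1}{q + \left(4 + 2 \left(-2 + 2\right)\right) 1} = \frac{1}{q + \left(4 + 2 \cdot 0\right) 1} = \frac{1}{q + \left(4 + 0\right) 1} = \frac{1}{q + 4 \cdot 1} = \frac{1}{q + 4} = \frac{1}{4 + q}$)
$\sqrt{d{\left(18 x \right)} + 21948} = \sqrt{\frac{1}{4 + 18 \left(-24\right)} + 21948} = \sqrt{\frac{1}{4 - 432} + 21948} = \sqrt{\frac{1}{-428} + 21948} = \sqrt{- \frac{1}{428} + 21948} = \sqrt{\frac{9393743}{428}} = \frac{\sqrt{1005130501}}{214}$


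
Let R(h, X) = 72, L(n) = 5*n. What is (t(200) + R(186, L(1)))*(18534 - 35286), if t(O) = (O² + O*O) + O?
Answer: -1344716544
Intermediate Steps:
t(O) = O + 2*O² (t(O) = (O² + O²) + O = 2*O² + O = O + 2*O²)
(t(200) + R(186, L(1)))*(18534 - 35286) = (200*(1 + 2*200) + 72)*(18534 - 35286) = (200*(1 + 400) + 72)*(-16752) = (200*401 + 72)*(-16752) = (80200 + 72)*(-16752) = 80272*(-16752) = -1344716544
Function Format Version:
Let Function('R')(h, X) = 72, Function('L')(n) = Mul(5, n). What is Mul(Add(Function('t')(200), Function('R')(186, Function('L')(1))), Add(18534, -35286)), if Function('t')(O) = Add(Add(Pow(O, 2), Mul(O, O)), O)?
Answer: -1344716544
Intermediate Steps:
Function('t')(O) = Add(O, Mul(2, Pow(O, 2))) (Function('t')(O) = Add(Add(Pow(O, 2), Pow(O, 2)), O) = Add(Mul(2, Pow(O, 2)), O) = Add(O, Mul(2, Pow(O, 2))))
Mul(Add(Function('t')(200), Function('R')(186, Function('L')(1))), Add(18534, -35286)) = Mul(Add(Mul(200, Add(1, Mul(2, 200))), 72), Add(18534, -35286)) = Mul(Add(Mul(200, Add(1, 400)), 72), -16752) = Mul(Add(Mul(200, 401), 72), -16752) = Mul(Add(80200, 72), -16752) = Mul(80272, -16752) = -1344716544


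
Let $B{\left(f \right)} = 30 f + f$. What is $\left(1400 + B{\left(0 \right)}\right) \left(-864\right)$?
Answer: $-1209600$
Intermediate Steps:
$B{\left(f \right)} = 31 f$
$\left(1400 + B{\left(0 \right)}\right) \left(-864\right) = \left(1400 + 31 \cdot 0\right) \left(-864\right) = \left(1400 + 0\right) \left(-864\right) = 1400 \left(-864\right) = -1209600$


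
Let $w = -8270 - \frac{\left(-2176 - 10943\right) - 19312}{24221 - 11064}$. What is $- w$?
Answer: $\frac{108775959}{13157} \approx 8267.5$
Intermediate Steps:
$w = - \frac{108775959}{13157}$ ($w = -8270 - \frac{-13119 - 19312}{13157} = -8270 - \left(-32431\right) \frac{1}{13157} = -8270 - - \frac{32431}{13157} = -8270 + \frac{32431}{13157} = - \frac{108775959}{13157} \approx -8267.5$)
$- w = \left(-1\right) \left(- \frac{108775959}{13157}\right) = \frac{108775959}{13157}$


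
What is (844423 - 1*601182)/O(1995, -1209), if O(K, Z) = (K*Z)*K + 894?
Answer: -243241/4811849331 ≈ -5.0550e-5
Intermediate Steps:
O(K, Z) = 894 + Z*K² (O(K, Z) = Z*K² + 894 = 894 + Z*K²)
(844423 - 1*601182)/O(1995, -1209) = (844423 - 1*601182)/(894 - 1209*1995²) = (844423 - 601182)/(894 - 1209*3980025) = 243241/(894 - 4811850225) = 243241/(-4811849331) = 243241*(-1/4811849331) = -243241/4811849331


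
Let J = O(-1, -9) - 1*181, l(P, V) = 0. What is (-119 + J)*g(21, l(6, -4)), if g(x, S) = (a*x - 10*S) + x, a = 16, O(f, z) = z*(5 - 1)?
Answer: -119952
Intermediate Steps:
O(f, z) = 4*z (O(f, z) = z*4 = 4*z)
g(x, S) = -10*S + 17*x (g(x, S) = (16*x - 10*S) + x = (-10*S + 16*x) + x = -10*S + 17*x)
J = -217 (J = 4*(-9) - 1*181 = -36 - 181 = -217)
(-119 + J)*g(21, l(6, -4)) = (-119 - 217)*(-10*0 + 17*21) = -336*(0 + 357) = -336*357 = -119952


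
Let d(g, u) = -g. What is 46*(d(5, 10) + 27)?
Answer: 1012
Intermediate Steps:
46*(d(5, 10) + 27) = 46*(-1*5 + 27) = 46*(-5 + 27) = 46*22 = 1012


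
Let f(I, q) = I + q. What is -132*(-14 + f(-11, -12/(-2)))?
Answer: 2508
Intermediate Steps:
-132*(-14 + f(-11, -12/(-2))) = -132*(-14 + (-11 - 12/(-2))) = -132*(-14 + (-11 - 12*(-1/2))) = -132*(-14 + (-11 + 6)) = -132*(-14 - 5) = -132*(-19) = 2508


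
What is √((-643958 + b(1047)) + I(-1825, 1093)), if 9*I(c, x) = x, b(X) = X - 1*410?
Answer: 2*I*√1447199/3 ≈ 802.0*I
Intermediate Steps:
b(X) = -410 + X (b(X) = X - 410 = -410 + X)
I(c, x) = x/9
√((-643958 + b(1047)) + I(-1825, 1093)) = √((-643958 + (-410 + 1047)) + (⅑)*1093) = √((-643958 + 637) + 1093/9) = √(-643321 + 1093/9) = √(-5788796/9) = 2*I*√1447199/3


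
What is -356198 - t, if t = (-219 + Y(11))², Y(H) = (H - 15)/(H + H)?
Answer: -48912879/121 ≈ -4.0424e+5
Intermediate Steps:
Y(H) = (-15 + H)/(2*H) (Y(H) = (-15 + H)/((2*H)) = (-15 + H)*(1/(2*H)) = (-15 + H)/(2*H))
t = 5812921/121 (t = (-219 + (½)*(-15 + 11)/11)² = (-219 + (½)*(1/11)*(-4))² = (-219 - 2/11)² = (-2411/11)² = 5812921/121 ≈ 48041.)
-356198 - t = -356198 - 1*5812921/121 = -356198 - 5812921/121 = -48912879/121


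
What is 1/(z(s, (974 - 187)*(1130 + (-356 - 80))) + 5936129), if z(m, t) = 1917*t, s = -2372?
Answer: 1/1052959355 ≈ 9.4970e-10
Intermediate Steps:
1/(z(s, (974 - 187)*(1130 + (-356 - 80))) + 5936129) = 1/(1917*((974 - 187)*(1130 + (-356 - 80))) + 5936129) = 1/(1917*(787*(1130 - 436)) + 5936129) = 1/(1917*(787*694) + 5936129) = 1/(1917*546178 + 5936129) = 1/(1047023226 + 5936129) = 1/1052959355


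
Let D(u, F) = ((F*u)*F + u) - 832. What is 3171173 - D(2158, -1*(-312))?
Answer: -206898505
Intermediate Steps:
D(u, F) = -832 + u + u*F² (D(u, F) = (u*F² + u) - 832 = (u + u*F²) - 832 = -832 + u + u*F²)
3171173 - D(2158, -1*(-312)) = 3171173 - (-832 + 2158 + 2158*(-1*(-312))²) = 3171173 - (-832 + 2158 + 2158*312²) = 3171173 - (-832 + 2158 + 2158*97344) = 3171173 - (-832 + 2158 + 210068352) = 3171173 - 1*210069678 = 3171173 - 210069678 = -206898505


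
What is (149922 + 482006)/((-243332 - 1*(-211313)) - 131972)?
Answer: -631928/163991 ≈ -3.8534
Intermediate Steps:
(149922 + 482006)/((-243332 - 1*(-211313)) - 131972) = 631928/((-243332 + 211313) - 131972) = 631928/(-32019 - 131972) = 631928/(-163991) = 631928*(-1/163991) = -631928/163991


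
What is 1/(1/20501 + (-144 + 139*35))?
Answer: 20501/96785222 ≈ 0.00021182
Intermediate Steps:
1/(1/20501 + (-144 + 139*35)) = 1/(1/20501 + (-144 + 4865)) = 1/(1/20501 + 4721) = 1/(96785222/20501) = 20501/96785222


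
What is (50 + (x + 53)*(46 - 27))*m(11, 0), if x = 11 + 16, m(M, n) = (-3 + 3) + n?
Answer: 0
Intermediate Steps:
m(M, n) = n (m(M, n) = 0 + n = n)
x = 27
(50 + (x + 53)*(46 - 27))*m(11, 0) = (50 + (27 + 53)*(46 - 27))*0 = (50 + 80*19)*0 = (50 + 1520)*0 = 1570*0 = 0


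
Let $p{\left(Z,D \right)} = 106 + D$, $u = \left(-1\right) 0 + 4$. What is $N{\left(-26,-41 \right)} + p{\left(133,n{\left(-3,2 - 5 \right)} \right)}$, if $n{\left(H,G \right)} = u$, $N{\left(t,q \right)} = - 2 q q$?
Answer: $-3252$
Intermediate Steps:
$N{\left(t,q \right)} = - 2 q^{2}$
$u = 4$ ($u = 0 + 4 = 4$)
$n{\left(H,G \right)} = 4$
$N{\left(-26,-41 \right)} + p{\left(133,n{\left(-3,2 - 5 \right)} \right)} = - 2 \left(-41\right)^{2} + \left(106 + 4\right) = \left(-2\right) 1681 + 110 = -3362 + 110 = -3252$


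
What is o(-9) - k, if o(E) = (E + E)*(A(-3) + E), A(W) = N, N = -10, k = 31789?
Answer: -31447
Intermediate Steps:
A(W) = -10
o(E) = 2*E*(-10 + E) (o(E) = (E + E)*(-10 + E) = (2*E)*(-10 + E) = 2*E*(-10 + E))
o(-9) - k = 2*(-9)*(-10 - 9) - 1*31789 = 2*(-9)*(-19) - 31789 = 342 - 31789 = -31447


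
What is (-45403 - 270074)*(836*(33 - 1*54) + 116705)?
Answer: -31279229073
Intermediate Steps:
(-45403 - 270074)*(836*(33 - 1*54) + 116705) = -315477*(836*(33 - 54) + 116705) = -315477*(836*(-21) + 116705) = -315477*(-17556 + 116705) = -315477*99149 = -31279229073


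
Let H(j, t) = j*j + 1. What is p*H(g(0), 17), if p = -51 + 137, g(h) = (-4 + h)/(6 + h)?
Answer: 1118/9 ≈ 124.22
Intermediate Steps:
g(h) = (-4 + h)/(6 + h)
p = 86
H(j, t) = 1 + j² (H(j, t) = j² + 1 = 1 + j²)
p*H(g(0), 17) = 86*(1 + ((-4 + 0)/(6 + 0))²) = 86*(1 + (-4/6)²) = 86*(1 + ((⅙)*(-4))²) = 86*(1 + (-⅔)²) = 86*(1 + 4/9) = 86*(13/9) = 1118/9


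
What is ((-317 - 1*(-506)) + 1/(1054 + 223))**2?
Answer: 58251753316/1630729 ≈ 35721.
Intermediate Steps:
((-317 - 1*(-506)) + 1/(1054 + 223))**2 = ((-317 + 506) + 1/1277)**2 = (189 + 1/1277)**2 = (241354/1277)**2 = 58251753316/1630729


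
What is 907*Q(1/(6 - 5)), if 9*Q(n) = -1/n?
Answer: -907/9 ≈ -100.78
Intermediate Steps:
Q(n) = -1/(9*n) (Q(n) = (-1/n)/9 = -1/(9*n))
907*Q(1/(6 - 5)) = 907*(-1/(9*(1/(6 - 5)))) = 907*(-1/(9*(1/1))) = 907*(-⅑/1) = 907*(-⅑*1) = 907*(-⅑) = -907/9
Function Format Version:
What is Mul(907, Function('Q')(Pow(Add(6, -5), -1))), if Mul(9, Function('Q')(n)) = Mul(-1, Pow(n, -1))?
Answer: Rational(-907, 9) ≈ -100.78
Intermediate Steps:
Function('Q')(n) = Mul(Rational(-1, 9), Pow(n, -1)) (Function('Q')(n) = Mul(Rational(1, 9), Mul(-1, Pow(n, -1))) = Mul(Rational(-1, 9), Pow(n, -1)))
Mul(907, Function('Q')(Pow(Add(6, -5), -1))) = Mul(907, Mul(Rational(-1, 9), Pow(Pow(Add(6, -5), -1), -1))) = Mul(907, Mul(Rational(-1, 9), Pow(Pow(1, -1), -1))) = Mul(907, Mul(Rational(-1, 9), Pow(1, -1))) = Mul(907, Mul(Rational(-1, 9), 1)) = Mul(907, Rational(-1, 9)) = Rational(-907, 9)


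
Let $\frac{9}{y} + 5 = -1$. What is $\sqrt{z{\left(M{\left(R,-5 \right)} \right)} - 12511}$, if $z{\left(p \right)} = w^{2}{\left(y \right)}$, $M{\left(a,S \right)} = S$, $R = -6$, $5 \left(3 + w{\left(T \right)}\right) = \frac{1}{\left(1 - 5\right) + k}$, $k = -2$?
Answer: $\frac{i \sqrt{11251619}}{30} \approx 111.81 i$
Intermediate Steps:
$y = - \frac{3}{2}$ ($y = \frac{9}{-5 - 1} = \frac{9}{-6} = 9 \left(- \frac{1}{6}\right) = - \frac{3}{2} \approx -1.5$)
$w{\left(T \right)} = - \frac{91}{30}$ ($w{\left(T \right)} = -3 + \frac{1}{5 \left(\left(1 - 5\right) - 2\right)} = -3 + \frac{1}{5 \left(-4 - 2\right)} = -3 + \frac{1}{5 \left(-6\right)} = -3 + \frac{1}{5} \left(- \frac{1}{6}\right) = -3 - \frac{1}{30} = - \frac{91}{30}$)
$z{\left(p \right)} = \frac{8281}{900}$ ($z{\left(p \right)} = \left(- \frac{91}{30}\right)^{2} = \frac{8281}{900}$)
$\sqrt{z{\left(M{\left(R,-5 \right)} \right)} - 12511} = \sqrt{\frac{8281}{900} - 12511} = \sqrt{- \frac{11251619}{900}} = \frac{i \sqrt{11251619}}{30}$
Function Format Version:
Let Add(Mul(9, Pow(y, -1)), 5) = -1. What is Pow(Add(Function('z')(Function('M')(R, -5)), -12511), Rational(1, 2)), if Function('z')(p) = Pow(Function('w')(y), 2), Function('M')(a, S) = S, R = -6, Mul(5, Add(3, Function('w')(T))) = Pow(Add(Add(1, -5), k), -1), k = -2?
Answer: Mul(Rational(1, 30), I, Pow(11251619, Rational(1, 2))) ≈ Mul(111.81, I)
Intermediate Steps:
y = Rational(-3, 2) (y = Mul(9, Pow(Add(-5, -1), -1)) = Mul(9, Pow(-6, -1)) = Mul(9, Rational(-1, 6)) = Rational(-3, 2) ≈ -1.5000)
Function('w')(T) = Rational(-91, 30) (Function('w')(T) = Add(-3, Mul(Rational(1, 5), Pow(Add(Add(1, -5), -2), -1))) = Add(-3, Mul(Rational(1, 5), Pow(Add(-4, -2), -1))) = Add(-3, Mul(Rational(1, 5), Pow(-6, -1))) = Add(-3, Mul(Rational(1, 5), Rational(-1, 6))) = Add(-3, Rational(-1, 30)) = Rational(-91, 30))
Function('z')(p) = Rational(8281, 900) (Function('z')(p) = Pow(Rational(-91, 30), 2) = Rational(8281, 900))
Pow(Add(Function('z')(Function('M')(R, -5)), -12511), Rational(1, 2)) = Pow(Add(Rational(8281, 900), -12511), Rational(1, 2)) = Pow(Rational(-11251619, 900), Rational(1, 2)) = Mul(Rational(1, 30), I, Pow(11251619, Rational(1, 2)))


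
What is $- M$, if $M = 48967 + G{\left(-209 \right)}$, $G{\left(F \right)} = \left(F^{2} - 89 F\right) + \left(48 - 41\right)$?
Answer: $-111256$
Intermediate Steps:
$G{\left(F \right)} = 7 + F^{2} - 89 F$ ($G{\left(F \right)} = \left(F^{2} - 89 F\right) + 7 = 7 + F^{2} - 89 F$)
$M = 111256$ ($M = 48967 + \left(7 + \left(-209\right)^{2} - -18601\right) = 48967 + \left(7 + 43681 + 18601\right) = 48967 + 62289 = 111256$)
$- M = \left(-1\right) 111256 = -111256$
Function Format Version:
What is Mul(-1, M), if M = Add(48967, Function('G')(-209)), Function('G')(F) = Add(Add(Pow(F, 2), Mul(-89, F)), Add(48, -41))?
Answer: -111256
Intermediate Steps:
Function('G')(F) = Add(7, Pow(F, 2), Mul(-89, F)) (Function('G')(F) = Add(Add(Pow(F, 2), Mul(-89, F)), 7) = Add(7, Pow(F, 2), Mul(-89, F)))
M = 111256 (M = Add(48967, Add(7, Pow(-209, 2), Mul(-89, -209))) = Add(48967, Add(7, 43681, 18601)) = Add(48967, 62289) = 111256)
Mul(-1, M) = Mul(-1, 111256) = -111256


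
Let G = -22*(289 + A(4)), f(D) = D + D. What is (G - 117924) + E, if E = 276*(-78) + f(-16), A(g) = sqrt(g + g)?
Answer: -145842 - 44*sqrt(2) ≈ -1.4590e+5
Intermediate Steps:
A(g) = sqrt(2)*sqrt(g) (A(g) = sqrt(2*g) = sqrt(2)*sqrt(g))
f(D) = 2*D
G = -6358 - 44*sqrt(2) (G = -22*(289 + sqrt(2)*sqrt(4)) = -22*(289 + sqrt(2)*2) = -22*(289 + 2*sqrt(2)) = -6358 - 44*sqrt(2) ≈ -6420.2)
E = -21560 (E = 276*(-78) + 2*(-16) = -21528 - 32 = -21560)
(G - 117924) + E = ((-6358 - 44*sqrt(2)) - 117924) - 21560 = (-124282 - 44*sqrt(2)) - 21560 = -145842 - 44*sqrt(2)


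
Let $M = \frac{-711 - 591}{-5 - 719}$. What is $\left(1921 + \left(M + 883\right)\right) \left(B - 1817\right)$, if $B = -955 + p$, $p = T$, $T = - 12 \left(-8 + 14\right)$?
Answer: $- \frac{1444323978}{181} \approx -7.9797 \cdot 10^{6}$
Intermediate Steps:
$T = -72$ ($T = \left(-12\right) 6 = -72$)
$p = -72$
$M = \frac{651}{362}$ ($M = - \frac{1302}{-724} = \left(-1302\right) \left(- \frac{1}{724}\right) = \frac{651}{362} \approx 1.7983$)
$B = -1027$ ($B = -955 - 72 = -1027$)
$\left(1921 + \left(M + 883\right)\right) \left(B - 1817\right) = \left(1921 + \left(\frac{651}{362} + 883\right)\right) \left(-1027 - 1817\right) = \left(1921 + \frac{320297}{362}\right) \left(-2844\right) = \frac{1015699}{362} \left(-2844\right) = - \frac{1444323978}{181}$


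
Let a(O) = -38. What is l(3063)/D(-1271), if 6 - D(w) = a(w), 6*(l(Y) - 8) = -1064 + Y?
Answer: 2047/264 ≈ 7.7538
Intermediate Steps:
l(Y) = -508/3 + Y/6 (l(Y) = 8 + (-1064 + Y)/6 = 8 + (-532/3 + Y/6) = -508/3 + Y/6)
D(w) = 44 (D(w) = 6 - 1*(-38) = 6 + 38 = 44)
l(3063)/D(-1271) = (-508/3 + (⅙)*3063)/44 = (-508/3 + 1021/2)*(1/44) = (2047/6)*(1/44) = 2047/264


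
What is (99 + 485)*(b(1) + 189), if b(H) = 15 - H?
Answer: 118552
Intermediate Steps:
(99 + 485)*(b(1) + 189) = (99 + 485)*((15 - 1*1) + 189) = 584*((15 - 1) + 189) = 584*(14 + 189) = 584*203 = 118552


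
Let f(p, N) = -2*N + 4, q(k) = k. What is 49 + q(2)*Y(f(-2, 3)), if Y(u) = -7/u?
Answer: 56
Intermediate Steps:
f(p, N) = 4 - 2*N
49 + q(2)*Y(f(-2, 3)) = 49 + 2*(-7/(4 - 2*3)) = 49 + 2*(-7/(4 - 6)) = 49 + 2*(-7/(-2)) = 49 + 2*(-7*(-½)) = 49 + 2*(7/2) = 49 + 7 = 56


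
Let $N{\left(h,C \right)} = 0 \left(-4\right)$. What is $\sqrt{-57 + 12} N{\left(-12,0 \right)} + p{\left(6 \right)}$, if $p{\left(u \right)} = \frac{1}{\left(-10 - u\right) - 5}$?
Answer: $- \frac{1}{21} \approx -0.047619$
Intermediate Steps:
$p{\left(u \right)} = \frac{1}{-15 - u}$
$N{\left(h,C \right)} = 0$
$\sqrt{-57 + 12} N{\left(-12,0 \right)} + p{\left(6 \right)} = \sqrt{-57 + 12} \cdot 0 - \frac{1}{15 + 6} = \sqrt{-45} \cdot 0 - \frac{1}{21} = 3 i \sqrt{5} \cdot 0 - \frac{1}{21} = 0 - \frac{1}{21} = - \frac{1}{21}$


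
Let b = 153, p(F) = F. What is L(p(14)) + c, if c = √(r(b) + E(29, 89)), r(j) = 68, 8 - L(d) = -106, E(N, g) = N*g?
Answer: 114 + √2649 ≈ 165.47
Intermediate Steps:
L(d) = 114 (L(d) = 8 - 1*(-106) = 8 + 106 = 114)
c = √2649 (c = √(68 + 29*89) = √(68 + 2581) = √2649 ≈ 51.468)
L(p(14)) + c = 114 + √2649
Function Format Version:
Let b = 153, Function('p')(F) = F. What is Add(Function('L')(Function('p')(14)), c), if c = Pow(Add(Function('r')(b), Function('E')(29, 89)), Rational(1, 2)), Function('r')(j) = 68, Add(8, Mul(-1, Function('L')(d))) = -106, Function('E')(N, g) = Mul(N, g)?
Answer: Add(114, Pow(2649, Rational(1, 2))) ≈ 165.47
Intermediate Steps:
Function('L')(d) = 114 (Function('L')(d) = Add(8, Mul(-1, -106)) = Add(8, 106) = 114)
c = Pow(2649, Rational(1, 2)) (c = Pow(Add(68, Mul(29, 89)), Rational(1, 2)) = Pow(Add(68, 2581), Rational(1, 2)) = Pow(2649, Rational(1, 2)) ≈ 51.468)
Add(Function('L')(Function('p')(14)), c) = Add(114, Pow(2649, Rational(1, 2)))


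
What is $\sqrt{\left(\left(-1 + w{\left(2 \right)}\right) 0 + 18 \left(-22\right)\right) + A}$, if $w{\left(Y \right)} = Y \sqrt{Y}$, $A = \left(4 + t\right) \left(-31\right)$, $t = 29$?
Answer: $i \sqrt{1419} \approx 37.67 i$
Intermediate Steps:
$A = -1023$ ($A = \left(4 + 29\right) \left(-31\right) = 33 \left(-31\right) = -1023$)
$w{\left(Y \right)} = Y^{\frac{3}{2}}$
$\sqrt{\left(\left(-1 + w{\left(2 \right)}\right) 0 + 18 \left(-22\right)\right) + A} = \sqrt{\left(\left(-1 + 2^{\frac{3}{2}}\right) 0 + 18 \left(-22\right)\right) - 1023} = \sqrt{\left(\left(-1 + 2 \sqrt{2}\right) 0 - 396\right) - 1023} = \sqrt{\left(0 - 396\right) - 1023} = \sqrt{-396 - 1023} = \sqrt{-1419} = i \sqrt{1419}$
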